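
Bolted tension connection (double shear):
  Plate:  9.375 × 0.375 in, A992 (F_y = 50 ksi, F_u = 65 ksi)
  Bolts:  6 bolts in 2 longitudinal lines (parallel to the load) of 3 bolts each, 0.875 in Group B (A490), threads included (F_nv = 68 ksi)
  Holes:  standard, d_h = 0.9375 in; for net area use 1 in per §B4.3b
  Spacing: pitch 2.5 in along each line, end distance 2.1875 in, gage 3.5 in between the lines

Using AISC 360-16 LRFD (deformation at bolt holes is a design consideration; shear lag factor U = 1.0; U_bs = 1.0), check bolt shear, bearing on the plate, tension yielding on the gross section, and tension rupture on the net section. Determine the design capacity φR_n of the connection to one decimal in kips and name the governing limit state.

134.8 kips (net-section rupture governs)

Bolt shear: A_b = π(0.875)²/4 = 0.60132 in². φR_n = 0.75 × 68 × 0.60132 × 6 × 2 = 368.0 kips.
Bearing (0.375 in plate, F_u = 65 ksi): end bolts L_c = 2.1875 − 0.9375/2 = 1.71875, R_n = min(1.2×1.71875×0.375×65, 2.4×0.875×0.375×65) = 50.273 kips/bolt; interior L_c = 2.5 − 0.9375 = 1.5625, R_n = 45.703 kips/bolt. φR_n = 0.75 × (2×50.273 + 4×45.703) = 212.5 kips.
Tension yield (gross): A_g = 9.375×0.375 = 3.5156 in². φR_n = 0.90 × 50 × 3.5156 = 158.2 kips.
Tension rupture (net): A_n = (9.375 − 2×1)×0.375 = 2.7656 in² (U = 1.0, A_e = A_n). φR_n = 0.75 × 65 × 2.7656 = 134.8 kips.
Governing: min(368.0, 212.5, 158.2, 134.8) = 134.8 kips → net-section rupture.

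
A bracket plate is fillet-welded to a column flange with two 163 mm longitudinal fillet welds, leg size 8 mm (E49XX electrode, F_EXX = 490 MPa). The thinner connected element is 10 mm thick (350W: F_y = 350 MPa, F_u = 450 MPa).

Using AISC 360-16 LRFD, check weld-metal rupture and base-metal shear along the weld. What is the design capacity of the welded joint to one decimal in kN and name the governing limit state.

Weld metal: throat = 0.707×8 = 5.656 mm, L = 2×163 = 326 mm. φR_n = 0.75 × 0.6 × 490 × 5.656 × 326 = 406.6 kN.
Base metal shear (10 mm plate): yield φR_n = 1.0×0.6×350×10×326 = 684.6 kN; rupture φR_n = 0.75×0.6×450×10×326 = 660.2 kN; take 660.2 kN (rupture).
Governing: min(406.6, 660.2) = 406.6 kN → weld metal.

406.6 kN (weld metal governs)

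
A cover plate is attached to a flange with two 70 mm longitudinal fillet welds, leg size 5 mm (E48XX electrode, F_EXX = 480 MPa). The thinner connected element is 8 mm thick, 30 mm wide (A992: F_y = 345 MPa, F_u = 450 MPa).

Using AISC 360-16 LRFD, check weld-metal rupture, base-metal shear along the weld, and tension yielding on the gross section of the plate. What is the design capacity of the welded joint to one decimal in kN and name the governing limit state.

74.5 kN (gross-section yield governs)

Weld metal: throat = 0.707×5 = 3.535 mm, L = 2×70 = 140 mm. φR_n = 0.75 × 0.6 × 480 × 3.535 × 140 = 106.9 kN.
Base metal shear (8 mm plate): yield φR_n = 1.0×0.6×345×8×140 = 231.8 kN; rupture φR_n = 0.75×0.6×450×8×140 = 226.8 kN; take 226.8 kN (rupture).
Tension yield (gross): A_g = 30×8 = 240 mm². φR_n = 0.90 × 345 × 240 = 74.5 kN.
Governing: min(106.9, 226.8, 74.5) = 74.5 kN → gross-section yield.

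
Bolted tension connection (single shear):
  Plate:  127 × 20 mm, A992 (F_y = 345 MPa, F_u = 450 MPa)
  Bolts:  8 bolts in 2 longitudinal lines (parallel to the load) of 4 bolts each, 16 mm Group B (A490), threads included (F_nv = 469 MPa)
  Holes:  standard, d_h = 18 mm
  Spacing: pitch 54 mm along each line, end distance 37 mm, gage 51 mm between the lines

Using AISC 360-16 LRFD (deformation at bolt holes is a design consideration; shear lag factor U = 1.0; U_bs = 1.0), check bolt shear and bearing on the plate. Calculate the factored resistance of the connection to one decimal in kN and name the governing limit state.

565.8 kN (bolt shear governs)

Bolt shear: A_b = π(16)²/4 = 201.06 mm². φR_n = 0.75 × 469 × 201.06 × 8 × 1 = 565.8 kN.
Bearing (20 mm plate, F_u = 450 MPa): end bolts L_c = 37 − 18/2 = 28, R_n = min(1.2×28×20×450, 2.4×16×20×450) = 302.4 kN/bolt; interior L_c = 54 − 18 = 36, R_n = 345.6 kN/bolt. φR_n = 0.75 × (2×302.4 + 6×345.6) = 2008.8 kN.
Governing: min(565.8, 2008.8) = 565.8 kN → bolt shear.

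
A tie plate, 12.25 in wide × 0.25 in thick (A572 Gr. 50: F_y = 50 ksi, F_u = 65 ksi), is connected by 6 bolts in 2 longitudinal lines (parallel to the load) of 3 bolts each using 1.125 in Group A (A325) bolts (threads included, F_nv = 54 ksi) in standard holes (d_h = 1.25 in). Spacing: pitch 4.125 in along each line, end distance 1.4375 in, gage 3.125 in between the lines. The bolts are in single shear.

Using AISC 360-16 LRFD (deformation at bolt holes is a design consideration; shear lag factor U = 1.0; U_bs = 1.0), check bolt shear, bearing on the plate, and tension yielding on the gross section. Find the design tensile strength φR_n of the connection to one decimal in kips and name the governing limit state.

Bolt shear: A_b = π(1.125)²/4 = 0.99402 in². φR_n = 0.75 × 54 × 0.99402 × 6 × 1 = 241.5 kips.
Bearing (0.25 in plate, F_u = 65 ksi): end bolts L_c = 1.4375 − 1.25/2 = 0.8125, R_n = min(1.2×0.8125×0.25×65, 2.4×1.125×0.25×65) = 15.844 kips/bolt; interior L_c = 4.125 − 1.25 = 2.875, R_n = 43.875 kips/bolt. φR_n = 0.75 × (2×15.844 + 4×43.875) = 155.4 kips.
Tension yield (gross): A_g = 12.25×0.25 = 3.0625 in². φR_n = 0.90 × 50 × 3.0625 = 137.8 kips.
Governing: min(241.5, 155.4, 137.8) = 137.8 kips → gross-section yield.

137.8 kips (gross-section yield governs)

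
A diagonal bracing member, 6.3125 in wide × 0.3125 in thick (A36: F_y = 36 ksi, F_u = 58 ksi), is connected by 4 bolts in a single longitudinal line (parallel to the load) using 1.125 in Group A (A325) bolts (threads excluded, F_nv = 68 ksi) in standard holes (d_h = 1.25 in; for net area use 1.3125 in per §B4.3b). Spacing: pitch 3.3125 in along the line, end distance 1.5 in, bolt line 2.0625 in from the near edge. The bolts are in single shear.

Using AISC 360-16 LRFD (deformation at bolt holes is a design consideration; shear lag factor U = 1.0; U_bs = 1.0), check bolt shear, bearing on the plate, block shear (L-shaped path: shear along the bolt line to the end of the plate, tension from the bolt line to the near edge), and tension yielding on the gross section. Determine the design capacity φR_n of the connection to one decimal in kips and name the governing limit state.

63.9 kips (gross-section yield governs)

Bolt shear: A_b = π(1.125)²/4 = 0.99402 in². φR_n = 0.75 × 68 × 0.99402 × 4 × 1 = 202.8 kips.
Bearing (0.3125 in plate, F_u = 58 ksi): end bolts L_c = 1.5 − 1.25/2 = 0.875, R_n = min(1.2×0.875×0.3125×58, 2.4×1.125×0.3125×58) = 19.031 kips/bolt; interior L_c = 3.3125 − 1.25 = 2.0625, R_n = 44.859 kips/bolt. φR_n = 0.75 × (1×19.031 + 3×44.859) = 115.2 kips.
Block shear: shear path 1×[1.5+3×3.3125] = 1×11.4375 in, A_gv = 3.5742, A_nv = 1×(11.4375 − 3.5×1.3125)×0.3125 = 2.1387 in²; tension to near edge: (2.0625 − 0.5×1.3125)×0.3125 = 0.43945 in². R_n = min(0.6×58×2.1387, 0.6×36×3.5742) + 1.0×58×0.43945 = min(74.427, 77.203) + 25.488 = 99.915 kips. φR_n = 0.75 × 99.915 = 74.9 kips.
Tension yield (gross): A_g = 6.3125×0.3125 = 1.9727 in². φR_n = 0.90 × 36 × 1.9727 = 63.9 kips.
Governing: min(202.8, 115.2, 74.9, 63.9) = 63.9 kips → gross-section yield.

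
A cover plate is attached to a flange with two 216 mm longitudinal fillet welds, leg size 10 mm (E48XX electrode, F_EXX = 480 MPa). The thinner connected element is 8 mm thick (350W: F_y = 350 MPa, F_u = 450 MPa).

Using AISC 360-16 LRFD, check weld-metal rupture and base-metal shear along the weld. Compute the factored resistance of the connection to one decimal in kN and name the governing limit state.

659.7 kN (weld metal governs)

Weld metal: throat = 0.707×10 = 7.07 mm, L = 2×216 = 432 mm. φR_n = 0.75 × 0.6 × 480 × 7.07 × 432 = 659.7 kN.
Base metal shear (8 mm plate): yield φR_n = 1.0×0.6×350×8×432 = 725.8 kN; rupture φR_n = 0.75×0.6×450×8×432 = 699.8 kN; take 699.8 kN (rupture).
Governing: min(659.7, 699.8) = 659.7 kN → weld metal.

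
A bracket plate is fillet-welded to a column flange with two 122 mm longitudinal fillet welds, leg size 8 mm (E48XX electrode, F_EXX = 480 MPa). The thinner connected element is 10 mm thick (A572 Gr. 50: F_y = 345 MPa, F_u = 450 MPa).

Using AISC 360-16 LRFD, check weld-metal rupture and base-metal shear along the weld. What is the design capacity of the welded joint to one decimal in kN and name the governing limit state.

Weld metal: throat = 0.707×8 = 5.656 mm, L = 2×122 = 244 mm. φR_n = 0.75 × 0.6 × 480 × 5.656 × 244 = 298.1 kN.
Base metal shear (10 mm plate): yield φR_n = 1.0×0.6×345×10×244 = 505.1 kN; rupture φR_n = 0.75×0.6×450×10×244 = 494.1 kN; take 494.1 kN (rupture).
Governing: min(298.1, 494.1) = 298.1 kN → weld metal.

298.1 kN (weld metal governs)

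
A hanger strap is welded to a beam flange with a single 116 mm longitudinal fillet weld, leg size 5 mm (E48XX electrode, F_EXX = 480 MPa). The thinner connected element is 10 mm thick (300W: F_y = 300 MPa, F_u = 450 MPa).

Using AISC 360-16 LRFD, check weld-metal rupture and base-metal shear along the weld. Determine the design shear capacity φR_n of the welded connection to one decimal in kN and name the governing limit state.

88.6 kN (weld metal governs)

Weld metal: throat = 0.707×5 = 3.535 mm, L = 116 mm. φR_n = 0.75 × 0.6 × 480 × 3.535 × 116 = 88.6 kN.
Base metal shear (10 mm plate): yield φR_n = 1.0×0.6×300×10×116 = 208.8 kN; rupture φR_n = 0.75×0.6×450×10×116 = 234.9 kN; take 208.8 kN (yield).
Governing: min(88.6, 208.8) = 88.6 kN → weld metal.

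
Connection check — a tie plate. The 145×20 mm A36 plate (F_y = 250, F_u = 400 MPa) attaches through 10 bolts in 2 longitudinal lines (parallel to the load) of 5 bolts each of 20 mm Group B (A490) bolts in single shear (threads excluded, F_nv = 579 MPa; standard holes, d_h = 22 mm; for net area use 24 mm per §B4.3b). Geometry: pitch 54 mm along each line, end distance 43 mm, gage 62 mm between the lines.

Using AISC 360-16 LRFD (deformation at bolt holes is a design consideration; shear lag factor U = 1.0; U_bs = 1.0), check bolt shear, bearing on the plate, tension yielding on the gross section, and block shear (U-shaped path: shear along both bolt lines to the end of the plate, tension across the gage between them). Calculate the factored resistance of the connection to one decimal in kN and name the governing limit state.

652.5 kN (gross-section yield governs)

Bolt shear: A_b = π(20)²/4 = 314.16 mm². φR_n = 0.75 × 579 × 314.16 × 10 × 1 = 1364.2 kN.
Bearing (20 mm plate, F_u = 400 MPa): end bolts L_c = 43 − 22/2 = 32, R_n = min(1.2×32×20×400, 2.4×20×20×400) = 307.2 kN/bolt; interior L_c = 54 − 22 = 32, R_n = 307.2 kN/bolt. φR_n = 0.75 × (2×307.2 + 8×307.2) = 2304.0 kN.
Tension yield (gross): A_g = 145×20 = 2900 mm². φR_n = 0.90 × 250 × 2900 = 652.5 kN.
Block shear: shear path 2×[43+4×54] = 2×259 mm, A_gv = 10360, A_nv = 2×(259 − 4.5×24)×20 = 6040 mm²; tension across gage: (62 − 1×24)×20 = 760 mm². R_n = min(0.6×400×6040, 0.6×250×10360) + 1.0×400×760 = min(1449.6, 1554) + 304 = 1753.6 kN. φR_n = 0.75 × 1753.6 = 1315.2 kN.
Governing: min(1364.2, 2304.0, 652.5, 1315.2) = 652.5 kN → gross-section yield.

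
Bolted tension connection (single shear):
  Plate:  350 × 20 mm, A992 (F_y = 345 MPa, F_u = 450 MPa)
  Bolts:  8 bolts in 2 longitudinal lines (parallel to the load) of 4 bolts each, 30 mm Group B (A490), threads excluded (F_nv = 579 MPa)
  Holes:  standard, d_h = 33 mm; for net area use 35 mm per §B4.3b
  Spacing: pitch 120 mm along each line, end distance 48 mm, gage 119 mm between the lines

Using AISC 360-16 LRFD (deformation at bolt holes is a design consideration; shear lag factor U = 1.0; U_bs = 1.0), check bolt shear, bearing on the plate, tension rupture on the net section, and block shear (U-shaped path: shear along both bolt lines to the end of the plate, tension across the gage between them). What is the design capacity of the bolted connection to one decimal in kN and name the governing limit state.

1890.0 kN (net-section rupture governs)

Bolt shear: A_b = π(30)²/4 = 706.86 mm². φR_n = 0.75 × 579 × 706.86 × 8 × 1 = 2455.6 kN.
Bearing (20 mm plate, F_u = 450 MPa): end bolts L_c = 48 − 33/2 = 31.5, R_n = min(1.2×31.5×20×450, 2.4×30×20×450) = 340.2 kN/bolt; interior L_c = 120 − 33 = 87, R_n = 648 kN/bolt. φR_n = 0.75 × (2×340.2 + 6×648) = 3426.3 kN.
Tension rupture (net): A_n = (350 − 2×35)×20 = 5600 mm² (U = 1.0, A_e = A_n). φR_n = 0.75 × 450 × 5600 = 1890.0 kN.
Block shear: shear path 2×[48+3×120] = 2×408 mm, A_gv = 16320, A_nv = 2×(408 − 3.5×35)×20 = 11420 mm²; tension across gage: (119 − 1×35)×20 = 1680 mm². R_n = min(0.6×450×11420, 0.6×345×16320) + 1.0×450×1680 = min(3083.4, 3378.2) + 756 = 3839.4 kN. φR_n = 0.75 × 3839.4 = 2879.6 kN.
Governing: min(2455.6, 3426.3, 1890.0, 2879.6) = 1890.0 kN → net-section rupture.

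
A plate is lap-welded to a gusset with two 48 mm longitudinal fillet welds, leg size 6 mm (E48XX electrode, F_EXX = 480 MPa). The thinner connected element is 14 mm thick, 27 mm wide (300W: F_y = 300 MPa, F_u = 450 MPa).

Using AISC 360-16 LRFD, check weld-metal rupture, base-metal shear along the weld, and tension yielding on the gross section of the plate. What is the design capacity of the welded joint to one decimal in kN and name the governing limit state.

Weld metal: throat = 0.707×6 = 4.242 mm, L = 2×48 = 96 mm. φR_n = 0.75 × 0.6 × 480 × 4.242 × 96 = 88.0 kN.
Base metal shear (14 mm plate): yield φR_n = 1.0×0.6×300×14×96 = 241.9 kN; rupture φR_n = 0.75×0.6×450×14×96 = 272.2 kN; take 241.9 kN (yield).
Tension yield (gross): A_g = 27×14 = 378 mm². φR_n = 0.90 × 300 × 378 = 102.1 kN.
Governing: min(88.0, 241.9, 102.1) = 88.0 kN → weld metal.

88.0 kN (weld metal governs)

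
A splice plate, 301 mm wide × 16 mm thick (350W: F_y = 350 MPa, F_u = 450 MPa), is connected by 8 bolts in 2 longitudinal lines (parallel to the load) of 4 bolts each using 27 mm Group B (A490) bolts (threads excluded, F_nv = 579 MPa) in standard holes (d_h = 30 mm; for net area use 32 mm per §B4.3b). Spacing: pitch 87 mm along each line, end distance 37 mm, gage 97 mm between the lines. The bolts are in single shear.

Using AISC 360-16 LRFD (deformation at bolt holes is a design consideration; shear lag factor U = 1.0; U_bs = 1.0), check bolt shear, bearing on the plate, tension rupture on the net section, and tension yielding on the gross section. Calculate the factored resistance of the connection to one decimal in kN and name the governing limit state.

1279.8 kN (net-section rupture governs)

Bolt shear: A_b = π(27)²/4 = 572.56 mm². φR_n = 0.75 × 579 × 572.56 × 8 × 1 = 1989.1 kN.
Bearing (16 mm plate, F_u = 450 MPa): end bolts L_c = 37 − 30/2 = 22, R_n = min(1.2×22×16×450, 2.4×27×16×450) = 190.08 kN/bolt; interior L_c = 87 − 30 = 57, R_n = 466.56 kN/bolt. φR_n = 0.75 × (2×190.08 + 6×466.56) = 2384.6 kN.
Tension rupture (net): A_n = (301 − 2×32)×16 = 3792 mm² (U = 1.0, A_e = A_n). φR_n = 0.75 × 450 × 3792 = 1279.8 kN.
Tension yield (gross): A_g = 301×16 = 4816 mm². φR_n = 0.90 × 350 × 4816 = 1517.0 kN.
Governing: min(1989.1, 2384.6, 1279.8, 1517.0) = 1279.8 kN → net-section rupture.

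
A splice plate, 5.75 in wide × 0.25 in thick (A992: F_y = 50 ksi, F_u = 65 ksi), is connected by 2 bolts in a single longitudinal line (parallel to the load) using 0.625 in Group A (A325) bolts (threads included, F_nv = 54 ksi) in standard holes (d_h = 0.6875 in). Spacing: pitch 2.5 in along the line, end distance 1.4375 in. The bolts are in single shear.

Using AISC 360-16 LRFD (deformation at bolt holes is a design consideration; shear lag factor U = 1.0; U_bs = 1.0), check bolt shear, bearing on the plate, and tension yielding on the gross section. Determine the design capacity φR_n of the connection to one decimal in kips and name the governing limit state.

24.9 kips (bolt shear governs)

Bolt shear: A_b = π(0.625)²/4 = 0.3068 in². φR_n = 0.75 × 54 × 0.3068 × 2 × 1 = 24.9 kips.
Bearing (0.25 in plate, F_u = 65 ksi): end bolts L_c = 1.4375 − 0.6875/2 = 1.09375, R_n = min(1.2×1.09375×0.25×65, 2.4×0.625×0.25×65) = 21.328 kips/bolt; interior L_c = 2.5 − 0.6875 = 1.8125, R_n = 24.375 kips/bolt. φR_n = 0.75 × (1×21.328 + 1×24.375) = 34.3 kips.
Tension yield (gross): A_g = 5.75×0.25 = 1.4375 in². φR_n = 0.90 × 50 × 1.4375 = 64.7 kips.
Governing: min(24.9, 34.3, 64.7) = 24.9 kips → bolt shear.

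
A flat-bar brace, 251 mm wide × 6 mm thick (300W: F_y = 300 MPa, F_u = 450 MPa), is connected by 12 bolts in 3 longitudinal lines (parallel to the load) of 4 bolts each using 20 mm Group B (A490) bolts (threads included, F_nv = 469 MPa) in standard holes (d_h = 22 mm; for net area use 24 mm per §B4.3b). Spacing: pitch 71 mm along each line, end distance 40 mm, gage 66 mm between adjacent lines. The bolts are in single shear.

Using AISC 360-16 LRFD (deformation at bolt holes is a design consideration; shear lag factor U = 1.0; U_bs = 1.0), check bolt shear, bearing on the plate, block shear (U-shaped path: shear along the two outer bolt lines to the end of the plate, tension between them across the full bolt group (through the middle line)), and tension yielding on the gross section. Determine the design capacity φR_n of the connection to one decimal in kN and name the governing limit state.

Bolt shear: A_b = π(20)²/4 = 314.16 mm². φR_n = 0.75 × 469 × 314.16 × 12 × 1 = 1326.1 kN.
Bearing (6 mm plate, F_u = 450 MPa): end bolts L_c = 40 − 22/2 = 29, R_n = min(1.2×29×6×450, 2.4×20×6×450) = 93.96 kN/bolt; interior L_c = 71 − 22 = 49, R_n = 129.6 kN/bolt. φR_n = 0.75 × (3×93.96 + 9×129.6) = 1086.2 kN.
Block shear: shear path 2×[40+3×71] = 2×253 mm, A_gv = 3036, A_nv = 2×(253 − 3.5×24)×6 = 2028 mm²; tension across gage: (132 − 2×24)×6 = 504 mm². R_n = min(0.6×450×2028, 0.6×300×3036) + 1.0×450×504 = min(547.56, 546.48) + 226.8 = 773.28 kN. φR_n = 0.75 × 773.28 = 580.0 kN.
Tension yield (gross): A_g = 251×6 = 1506 mm². φR_n = 0.90 × 300 × 1506 = 406.6 kN.
Governing: min(1326.1, 1086.2, 580.0, 406.6) = 406.6 kN → gross-section yield.

406.6 kN (gross-section yield governs)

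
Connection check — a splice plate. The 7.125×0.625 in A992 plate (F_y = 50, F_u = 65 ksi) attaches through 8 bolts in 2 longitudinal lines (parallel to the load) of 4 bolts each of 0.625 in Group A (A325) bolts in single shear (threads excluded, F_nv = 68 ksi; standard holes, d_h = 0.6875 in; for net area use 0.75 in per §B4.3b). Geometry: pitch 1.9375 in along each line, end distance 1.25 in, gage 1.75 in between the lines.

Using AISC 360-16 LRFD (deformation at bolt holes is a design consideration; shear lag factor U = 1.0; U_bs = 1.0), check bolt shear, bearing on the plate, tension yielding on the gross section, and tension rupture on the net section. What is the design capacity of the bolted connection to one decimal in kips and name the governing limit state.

125.2 kips (bolt shear governs)

Bolt shear: A_b = π(0.625)²/4 = 0.3068 in². φR_n = 0.75 × 68 × 0.3068 × 8 × 1 = 125.2 kips.
Bearing (0.625 in plate, F_u = 65 ksi): end bolts L_c = 1.25 − 0.6875/2 = 0.90625, R_n = min(1.2×0.90625×0.625×65, 2.4×0.625×0.625×65) = 44.18 kips/bolt; interior L_c = 1.9375 − 0.6875 = 1.25, R_n = 60.938 kips/bolt. φR_n = 0.75 × (2×44.18 + 6×60.938) = 340.5 kips.
Tension yield (gross): A_g = 7.125×0.625 = 4.4531 in². φR_n = 0.90 × 50 × 4.4531 = 200.4 kips.
Tension rupture (net): A_n = (7.125 − 2×0.75)×0.625 = 3.5156 in² (U = 1.0, A_e = A_n). φR_n = 0.75 × 65 × 3.5156 = 171.4 kips.
Governing: min(125.2, 340.5, 200.4, 171.4) = 125.2 kips → bolt shear.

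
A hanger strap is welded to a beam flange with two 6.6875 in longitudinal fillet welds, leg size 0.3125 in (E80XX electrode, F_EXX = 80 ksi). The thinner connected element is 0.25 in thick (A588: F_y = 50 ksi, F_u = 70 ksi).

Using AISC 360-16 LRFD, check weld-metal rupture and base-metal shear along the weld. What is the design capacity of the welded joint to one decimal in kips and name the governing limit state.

Weld metal: throat = 0.707×0.3125 = 0.22094 in, L = 2×6.6875 = 13.375 in. φR_n = 0.75 × 0.6 × 80 × 0.22094 × 13.375 = 106.4 kips.
Base metal shear (0.25 in plate): yield φR_n = 1.0×0.6×50×0.25×13.375 = 100.3 kips; rupture φR_n = 0.75×0.6×70×0.25×13.375 = 105.3 kips; take 100.3 kips (yield).
Governing: min(106.4, 100.3) = 100.3 kips → base-metal shear.

100.3 kips (base-metal shear governs)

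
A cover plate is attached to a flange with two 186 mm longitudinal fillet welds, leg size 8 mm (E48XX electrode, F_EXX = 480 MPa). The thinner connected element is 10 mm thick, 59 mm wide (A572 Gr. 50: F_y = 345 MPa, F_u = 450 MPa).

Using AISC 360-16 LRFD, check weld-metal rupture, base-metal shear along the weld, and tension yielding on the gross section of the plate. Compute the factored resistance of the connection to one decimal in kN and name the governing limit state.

Weld metal: throat = 0.707×8 = 5.656 mm, L = 2×186 = 372 mm. φR_n = 0.75 × 0.6 × 480 × 5.656 × 372 = 454.5 kN.
Base metal shear (10 mm plate): yield φR_n = 1.0×0.6×345×10×372 = 770.0 kN; rupture φR_n = 0.75×0.6×450×10×372 = 753.3 kN; take 753.3 kN (rupture).
Tension yield (gross): A_g = 59×10 = 590 mm². φR_n = 0.90 × 345 × 590 = 183.2 kN.
Governing: min(454.5, 753.3, 183.2) = 183.2 kN → gross-section yield.

183.2 kN (gross-section yield governs)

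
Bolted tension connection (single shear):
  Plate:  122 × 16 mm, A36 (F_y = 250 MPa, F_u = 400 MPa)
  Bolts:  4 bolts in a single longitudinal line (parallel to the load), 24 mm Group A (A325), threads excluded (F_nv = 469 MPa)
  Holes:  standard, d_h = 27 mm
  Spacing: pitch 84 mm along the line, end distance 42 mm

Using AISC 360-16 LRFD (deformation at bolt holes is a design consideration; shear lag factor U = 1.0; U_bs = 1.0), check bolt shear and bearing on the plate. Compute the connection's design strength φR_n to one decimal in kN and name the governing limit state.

Bolt shear: A_b = π(24)²/4 = 452.39 mm². φR_n = 0.75 × 469 × 452.39 × 4 × 1 = 636.5 kN.
Bearing (16 mm plate, F_u = 400 MPa): end bolts L_c = 42 − 27/2 = 28.5, R_n = min(1.2×28.5×16×400, 2.4×24×16×400) = 218.88 kN/bolt; interior L_c = 84 − 27 = 57, R_n = 368.64 kN/bolt. φR_n = 0.75 × (1×218.88 + 3×368.64) = 993.6 kN.
Governing: min(636.5, 993.6) = 636.5 kN → bolt shear.

636.5 kN (bolt shear governs)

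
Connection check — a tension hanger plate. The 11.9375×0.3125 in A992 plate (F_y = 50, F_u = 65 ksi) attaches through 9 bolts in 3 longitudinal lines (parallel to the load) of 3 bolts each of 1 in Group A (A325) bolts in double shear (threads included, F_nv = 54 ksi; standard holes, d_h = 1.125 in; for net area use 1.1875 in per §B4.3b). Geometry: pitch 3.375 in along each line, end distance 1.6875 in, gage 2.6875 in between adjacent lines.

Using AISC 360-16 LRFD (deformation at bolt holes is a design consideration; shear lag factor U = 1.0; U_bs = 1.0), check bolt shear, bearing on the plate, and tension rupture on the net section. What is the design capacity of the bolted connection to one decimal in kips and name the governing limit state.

127.6 kips (net-section rupture governs)

Bolt shear: A_b = π(1)²/4 = 0.7854 in². φR_n = 0.75 × 54 × 0.7854 × 9 × 2 = 572.6 kips.
Bearing (0.3125 in plate, F_u = 65 ksi): end bolts L_c = 1.6875 − 1.125/2 = 1.125, R_n = min(1.2×1.125×0.3125×65, 2.4×1×0.3125×65) = 27.422 kips/bolt; interior L_c = 3.375 − 1.125 = 2.25, R_n = 48.75 kips/bolt. φR_n = 0.75 × (3×27.422 + 6×48.75) = 281.1 kips.
Tension rupture (net): A_n = (11.9375 − 3×1.1875)×0.3125 = 2.6172 in² (U = 1.0, A_e = A_n). φR_n = 0.75 × 65 × 2.6172 = 127.6 kips.
Governing: min(572.6, 281.1, 127.6) = 127.6 kips → net-section rupture.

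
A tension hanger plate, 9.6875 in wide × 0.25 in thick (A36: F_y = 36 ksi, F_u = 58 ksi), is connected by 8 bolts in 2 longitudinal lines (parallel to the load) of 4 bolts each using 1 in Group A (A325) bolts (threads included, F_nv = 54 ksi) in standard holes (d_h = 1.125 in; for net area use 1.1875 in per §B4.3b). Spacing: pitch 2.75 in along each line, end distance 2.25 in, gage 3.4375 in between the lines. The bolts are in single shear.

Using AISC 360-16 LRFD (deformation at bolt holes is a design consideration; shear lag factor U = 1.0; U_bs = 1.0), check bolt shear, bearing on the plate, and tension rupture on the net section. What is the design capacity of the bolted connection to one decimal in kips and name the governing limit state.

Bolt shear: A_b = π(1)²/4 = 0.7854 in². φR_n = 0.75 × 54 × 0.7854 × 8 × 1 = 254.5 kips.
Bearing (0.25 in plate, F_u = 58 ksi): end bolts L_c = 2.25 − 1.125/2 = 1.6875, R_n = min(1.2×1.6875×0.25×58, 2.4×1×0.25×58) = 29.363 kips/bolt; interior L_c = 2.75 − 1.125 = 1.625, R_n = 28.275 kips/bolt. φR_n = 0.75 × (2×29.363 + 6×28.275) = 171.3 kips.
Tension rupture (net): A_n = (9.6875 − 2×1.1875)×0.25 = 1.8281 in² (U = 1.0, A_e = A_n). φR_n = 0.75 × 58 × 1.8281 = 79.5 kips.
Governing: min(254.5, 171.3, 79.5) = 79.5 kips → net-section rupture.

79.5 kips (net-section rupture governs)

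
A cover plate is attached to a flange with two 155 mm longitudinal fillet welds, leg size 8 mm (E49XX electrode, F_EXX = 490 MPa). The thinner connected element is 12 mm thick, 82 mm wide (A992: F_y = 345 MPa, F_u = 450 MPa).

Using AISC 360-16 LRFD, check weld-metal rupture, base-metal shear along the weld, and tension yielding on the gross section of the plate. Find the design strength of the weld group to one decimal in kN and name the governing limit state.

Weld metal: throat = 0.707×8 = 5.656 mm, L = 2×155 = 310 mm. φR_n = 0.75 × 0.6 × 490 × 5.656 × 310 = 386.6 kN.
Base metal shear (12 mm plate): yield φR_n = 1.0×0.6×345×12×310 = 770.0 kN; rupture φR_n = 0.75×0.6×450×12×310 = 753.3 kN; take 753.3 kN (rupture).
Tension yield (gross): A_g = 82×12 = 984 mm². φR_n = 0.90 × 345 × 984 = 305.5 kN.
Governing: min(386.6, 753.3, 305.5) = 305.5 kN → gross-section yield.

305.5 kN (gross-section yield governs)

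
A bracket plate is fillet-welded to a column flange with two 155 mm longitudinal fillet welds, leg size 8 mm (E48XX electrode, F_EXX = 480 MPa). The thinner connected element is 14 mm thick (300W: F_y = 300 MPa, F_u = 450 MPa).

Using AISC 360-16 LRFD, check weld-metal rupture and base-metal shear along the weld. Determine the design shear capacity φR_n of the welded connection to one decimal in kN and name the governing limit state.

378.7 kN (weld metal governs)

Weld metal: throat = 0.707×8 = 5.656 mm, L = 2×155 = 310 mm. φR_n = 0.75 × 0.6 × 480 × 5.656 × 310 = 378.7 kN.
Base metal shear (14 mm plate): yield φR_n = 1.0×0.6×300×14×310 = 781.2 kN; rupture φR_n = 0.75×0.6×450×14×310 = 878.9 kN; take 781.2 kN (yield).
Governing: min(378.7, 781.2) = 378.7 kN → weld metal.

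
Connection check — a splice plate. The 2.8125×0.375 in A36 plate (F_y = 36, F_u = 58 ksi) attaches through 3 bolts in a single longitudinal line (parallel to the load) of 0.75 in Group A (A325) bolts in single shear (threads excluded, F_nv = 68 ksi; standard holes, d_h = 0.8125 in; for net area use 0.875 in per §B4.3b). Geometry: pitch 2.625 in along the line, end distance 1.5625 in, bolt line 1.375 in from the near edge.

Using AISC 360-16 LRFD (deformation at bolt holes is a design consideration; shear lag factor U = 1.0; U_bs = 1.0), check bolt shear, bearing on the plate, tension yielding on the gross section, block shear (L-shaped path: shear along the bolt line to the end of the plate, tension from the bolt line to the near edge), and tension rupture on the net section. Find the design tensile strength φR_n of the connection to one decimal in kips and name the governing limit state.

Bolt shear: A_b = π(0.75)²/4 = 0.44179 in². φR_n = 0.75 × 68 × 0.44179 × 3 × 1 = 67.6 kips.
Bearing (0.375 in plate, F_u = 58 ksi): end bolts L_c = 1.5625 − 0.8125/2 = 1.15625, R_n = min(1.2×1.15625×0.375×58, 2.4×0.75×0.375×58) = 30.178 kips/bolt; interior L_c = 2.625 − 0.8125 = 1.8125, R_n = 39.15 kips/bolt. φR_n = 0.75 × (1×30.178 + 2×39.15) = 81.4 kips.
Tension yield (gross): A_g = 2.8125×0.375 = 1.0547 in². φR_n = 0.90 × 36 × 1.0547 = 34.2 kips.
Block shear: shear path 1×[1.5625+2×2.625] = 1×6.8125 in, A_gv = 2.5547, A_nv = 1×(6.8125 − 2.5×0.875)×0.375 = 1.7344 in²; tension to near edge: (1.375 − 0.5×0.875)×0.375 = 0.35156 in². R_n = min(0.6×58×1.7344, 0.6×36×2.5547) + 1.0×58×0.35156 = min(60.357, 55.182) + 20.39 = 75.572 kips. φR_n = 0.75 × 75.572 = 56.7 kips.
Tension rupture (net): A_n = (2.8125 − 1×0.875)×0.375 = 0.72656 in² (U = 1.0, A_e = A_n). φR_n = 0.75 × 58 × 0.72656 = 31.6 kips.
Governing: min(67.6, 81.4, 34.2, 56.7, 31.6) = 31.6 kips → net-section rupture.

31.6 kips (net-section rupture governs)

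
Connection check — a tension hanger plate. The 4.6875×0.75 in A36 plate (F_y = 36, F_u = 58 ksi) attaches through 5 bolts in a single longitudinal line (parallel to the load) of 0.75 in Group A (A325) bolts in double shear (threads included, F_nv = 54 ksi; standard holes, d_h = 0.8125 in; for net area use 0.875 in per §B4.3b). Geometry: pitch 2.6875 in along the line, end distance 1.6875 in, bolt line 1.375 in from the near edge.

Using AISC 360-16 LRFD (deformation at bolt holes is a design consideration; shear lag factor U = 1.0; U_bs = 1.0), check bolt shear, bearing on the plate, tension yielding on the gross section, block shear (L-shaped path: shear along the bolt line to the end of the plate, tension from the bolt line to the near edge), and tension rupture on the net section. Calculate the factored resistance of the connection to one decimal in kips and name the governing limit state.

113.9 kips (gross-section yield governs)

Bolt shear: A_b = π(0.75)²/4 = 0.44179 in². φR_n = 0.75 × 54 × 0.44179 × 5 × 2 = 178.9 kips.
Bearing (0.75 in plate, F_u = 58 ksi): end bolts L_c = 1.6875 − 0.8125/2 = 1.28125, R_n = min(1.2×1.28125×0.75×58, 2.4×0.75×0.75×58) = 66.881 kips/bolt; interior L_c = 2.6875 − 0.8125 = 1.875, R_n = 78.3 kips/bolt. φR_n = 0.75 × (1×66.881 + 4×78.3) = 285.1 kips.
Tension yield (gross): A_g = 4.6875×0.75 = 3.5156 in². φR_n = 0.90 × 36 × 3.5156 = 113.9 kips.
Block shear: shear path 1×[1.6875+4×2.6875] = 1×12.4375 in, A_gv = 9.3281, A_nv = 1×(12.4375 − 4.5×0.875)×0.75 = 6.375 in²; tension to near edge: (1.375 − 0.5×0.875)×0.75 = 0.70313 in². R_n = min(0.6×58×6.375, 0.6×36×9.3281) + 1.0×58×0.70313 = min(221.85, 201.49) + 40.782 = 242.27 kips. φR_n = 0.75 × 242.27 = 181.7 kips.
Tension rupture (net): A_n = (4.6875 − 1×0.875)×0.75 = 2.8594 in² (U = 1.0, A_e = A_n). φR_n = 0.75 × 58 × 2.8594 = 124.4 kips.
Governing: min(178.9, 285.1, 113.9, 181.7, 124.4) = 113.9 kips → gross-section yield.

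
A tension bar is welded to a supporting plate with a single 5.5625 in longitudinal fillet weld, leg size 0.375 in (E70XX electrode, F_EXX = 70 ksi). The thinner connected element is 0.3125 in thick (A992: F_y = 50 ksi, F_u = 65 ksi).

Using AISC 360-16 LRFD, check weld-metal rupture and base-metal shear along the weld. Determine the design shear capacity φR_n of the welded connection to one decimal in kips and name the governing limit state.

Weld metal: throat = 0.707×0.375 = 0.26513 in, L = 5.5625 in. φR_n = 0.75 × 0.6 × 70 × 0.26513 × 5.5625 = 46.5 kips.
Base metal shear (0.3125 in plate): yield φR_n = 1.0×0.6×50×0.3125×5.5625 = 52.1 kips; rupture φR_n = 0.75×0.6×65×0.3125×5.5625 = 50.8 kips; take 50.8 kips (rupture).
Governing: min(46.5, 50.8) = 46.5 kips → weld metal.

46.5 kips (weld metal governs)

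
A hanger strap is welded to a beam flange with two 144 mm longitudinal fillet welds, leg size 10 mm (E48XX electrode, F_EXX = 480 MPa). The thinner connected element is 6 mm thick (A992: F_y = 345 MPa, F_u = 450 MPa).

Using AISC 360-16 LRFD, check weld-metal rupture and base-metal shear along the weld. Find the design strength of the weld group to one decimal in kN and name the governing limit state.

Weld metal: throat = 0.707×10 = 7.07 mm, L = 2×144 = 288 mm. φR_n = 0.75 × 0.6 × 480 × 7.07 × 288 = 439.8 kN.
Base metal shear (6 mm plate): yield φR_n = 1.0×0.6×345×6×288 = 357.7 kN; rupture φR_n = 0.75×0.6×450×6×288 = 349.9 kN; take 349.9 kN (rupture).
Governing: min(439.8, 349.9) = 349.9 kN → base-metal shear.

349.9 kN (base-metal shear governs)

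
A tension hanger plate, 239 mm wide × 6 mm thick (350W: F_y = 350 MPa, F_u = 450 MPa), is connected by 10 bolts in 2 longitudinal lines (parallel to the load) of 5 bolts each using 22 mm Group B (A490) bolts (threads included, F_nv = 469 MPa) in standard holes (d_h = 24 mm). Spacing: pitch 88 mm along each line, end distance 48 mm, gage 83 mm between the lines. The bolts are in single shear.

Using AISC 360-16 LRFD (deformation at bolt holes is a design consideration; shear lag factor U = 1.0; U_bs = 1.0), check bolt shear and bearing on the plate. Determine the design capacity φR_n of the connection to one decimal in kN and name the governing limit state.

1030.3 kN (bearing governs)

Bolt shear: A_b = π(22)²/4 = 380.13 mm². φR_n = 0.75 × 469 × 380.13 × 10 × 1 = 1337.1 kN.
Bearing (6 mm plate, F_u = 450 MPa): end bolts L_c = 48 − 24/2 = 36, R_n = min(1.2×36×6×450, 2.4×22×6×450) = 116.64 kN/bolt; interior L_c = 88 − 24 = 64, R_n = 142.56 kN/bolt. φR_n = 0.75 × (2×116.64 + 8×142.56) = 1030.3 kN.
Governing: min(1337.1, 1030.3) = 1030.3 kN → bearing.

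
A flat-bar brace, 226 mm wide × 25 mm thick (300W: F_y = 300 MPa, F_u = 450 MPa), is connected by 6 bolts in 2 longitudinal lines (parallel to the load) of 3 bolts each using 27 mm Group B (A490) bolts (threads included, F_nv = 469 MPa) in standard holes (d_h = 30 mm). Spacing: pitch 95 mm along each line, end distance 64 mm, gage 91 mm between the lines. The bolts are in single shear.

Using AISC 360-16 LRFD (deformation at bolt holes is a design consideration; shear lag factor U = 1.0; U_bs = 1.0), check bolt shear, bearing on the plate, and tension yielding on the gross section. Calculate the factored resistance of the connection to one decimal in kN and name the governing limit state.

1208.4 kN (bolt shear governs)

Bolt shear: A_b = π(27)²/4 = 572.56 mm². φR_n = 0.75 × 469 × 572.56 × 6 × 1 = 1208.4 kN.
Bearing (25 mm plate, F_u = 450 MPa): end bolts L_c = 64 − 30/2 = 49, R_n = min(1.2×49×25×450, 2.4×27×25×450) = 661.5 kN/bolt; interior L_c = 95 − 30 = 65, R_n = 729 kN/bolt. φR_n = 0.75 × (2×661.5 + 4×729) = 3179.3 kN.
Tension yield (gross): A_g = 226×25 = 5650 mm². φR_n = 0.90 × 300 × 5650 = 1525.5 kN.
Governing: min(1208.4, 3179.3, 1525.5) = 1208.4 kN → bolt shear.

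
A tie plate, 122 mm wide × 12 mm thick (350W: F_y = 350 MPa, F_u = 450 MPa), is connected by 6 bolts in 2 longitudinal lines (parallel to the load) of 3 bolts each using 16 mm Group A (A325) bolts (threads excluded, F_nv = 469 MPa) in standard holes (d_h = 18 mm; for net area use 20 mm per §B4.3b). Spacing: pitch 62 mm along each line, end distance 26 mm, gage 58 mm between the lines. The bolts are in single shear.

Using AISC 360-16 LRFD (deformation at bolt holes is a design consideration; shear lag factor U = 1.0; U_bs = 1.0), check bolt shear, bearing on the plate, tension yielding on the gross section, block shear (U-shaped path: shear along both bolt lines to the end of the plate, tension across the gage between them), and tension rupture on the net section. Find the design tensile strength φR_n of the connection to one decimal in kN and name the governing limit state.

Bolt shear: A_b = π(16)²/4 = 201.06 mm². φR_n = 0.75 × 469 × 201.06 × 6 × 1 = 424.3 kN.
Bearing (12 mm plate, F_u = 450 MPa): end bolts L_c = 26 − 18/2 = 17, R_n = min(1.2×17×12×450, 2.4×16×12×450) = 110.16 kN/bolt; interior L_c = 62 − 18 = 44, R_n = 207.36 kN/bolt. φR_n = 0.75 × (2×110.16 + 4×207.36) = 787.3 kN.
Tension yield (gross): A_g = 122×12 = 1464 mm². φR_n = 0.90 × 350 × 1464 = 461.2 kN.
Block shear: shear path 2×[26+2×62] = 2×150 mm, A_gv = 3600, A_nv = 2×(150 − 2.5×20)×12 = 2400 mm²; tension across gage: (58 − 1×20)×12 = 456 mm². R_n = min(0.6×450×2400, 0.6×350×3600) + 1.0×450×456 = min(648, 756) + 205.2 = 853.2 kN. φR_n = 0.75 × 853.2 = 639.9 kN.
Tension rupture (net): A_n = (122 − 2×20)×12 = 984 mm² (U = 1.0, A_e = A_n). φR_n = 0.75 × 450 × 984 = 332.1 kN.
Governing: min(424.3, 787.3, 461.2, 639.9, 332.1) = 332.1 kN → net-section rupture.

332.1 kN (net-section rupture governs)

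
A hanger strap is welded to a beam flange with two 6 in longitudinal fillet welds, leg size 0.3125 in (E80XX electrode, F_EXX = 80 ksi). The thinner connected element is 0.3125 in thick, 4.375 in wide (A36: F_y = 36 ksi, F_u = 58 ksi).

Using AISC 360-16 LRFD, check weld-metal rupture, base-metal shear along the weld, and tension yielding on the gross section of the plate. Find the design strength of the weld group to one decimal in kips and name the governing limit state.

44.3 kips (gross-section yield governs)

Weld metal: throat = 0.707×0.3125 = 0.22094 in, L = 2×6 = 12 in. φR_n = 0.75 × 0.6 × 80 × 0.22094 × 12 = 95.4 kips.
Base metal shear (0.3125 in plate): yield φR_n = 1.0×0.6×36×0.3125×12 = 81.0 kips; rupture φR_n = 0.75×0.6×58×0.3125×12 = 97.9 kips; take 81.0 kips (yield).
Tension yield (gross): A_g = 4.375×0.3125 = 1.3672 in². φR_n = 0.90 × 36 × 1.3672 = 44.3 kips.
Governing: min(95.4, 81.0, 44.3) = 44.3 kips → gross-section yield.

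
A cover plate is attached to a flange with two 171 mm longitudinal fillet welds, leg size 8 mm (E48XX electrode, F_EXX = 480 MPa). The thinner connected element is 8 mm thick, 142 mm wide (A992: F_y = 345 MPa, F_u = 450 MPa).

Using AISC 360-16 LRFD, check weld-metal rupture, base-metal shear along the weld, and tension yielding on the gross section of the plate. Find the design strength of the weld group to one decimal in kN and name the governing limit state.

352.7 kN (gross-section yield governs)

Weld metal: throat = 0.707×8 = 5.656 mm, L = 2×171 = 342 mm. φR_n = 0.75 × 0.6 × 480 × 5.656 × 342 = 417.8 kN.
Base metal shear (8 mm plate): yield φR_n = 1.0×0.6×345×8×342 = 566.4 kN; rupture φR_n = 0.75×0.6×450×8×342 = 554.0 kN; take 554.0 kN (rupture).
Tension yield (gross): A_g = 142×8 = 1136 mm². φR_n = 0.90 × 345 × 1136 = 352.7 kN.
Governing: min(417.8, 554.0, 352.7) = 352.7 kN → gross-section yield.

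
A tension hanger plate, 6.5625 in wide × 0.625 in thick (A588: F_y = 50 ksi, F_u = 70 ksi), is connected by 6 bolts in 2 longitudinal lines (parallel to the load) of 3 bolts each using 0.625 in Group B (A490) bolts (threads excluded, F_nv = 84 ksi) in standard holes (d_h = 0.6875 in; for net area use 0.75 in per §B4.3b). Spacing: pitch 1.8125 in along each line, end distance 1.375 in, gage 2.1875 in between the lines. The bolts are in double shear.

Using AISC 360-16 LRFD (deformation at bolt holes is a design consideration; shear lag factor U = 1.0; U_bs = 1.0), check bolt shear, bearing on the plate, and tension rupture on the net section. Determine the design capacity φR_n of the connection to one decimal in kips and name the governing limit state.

Bolt shear: A_b = π(0.625)²/4 = 0.3068 in². φR_n = 0.75 × 84 × 0.3068 × 6 × 2 = 231.9 kips.
Bearing (0.625 in plate, F_u = 70 ksi): end bolts L_c = 1.375 − 0.6875/2 = 1.03125, R_n = min(1.2×1.03125×0.625×70, 2.4×0.625×0.625×70) = 54.141 kips/bolt; interior L_c = 1.8125 − 0.6875 = 1.125, R_n = 59.063 kips/bolt. φR_n = 0.75 × (2×54.141 + 4×59.063) = 258.4 kips.
Tension rupture (net): A_n = (6.5625 − 2×0.75)×0.625 = 3.1641 in² (U = 1.0, A_e = A_n). φR_n = 0.75 × 70 × 3.1641 = 166.1 kips.
Governing: min(231.9, 258.4, 166.1) = 166.1 kips → net-section rupture.

166.1 kips (net-section rupture governs)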